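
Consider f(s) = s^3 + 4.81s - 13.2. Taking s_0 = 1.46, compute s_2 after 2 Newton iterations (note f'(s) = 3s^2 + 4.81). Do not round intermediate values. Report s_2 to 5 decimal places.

Newton update: s ← s − f(s)/f'(s).
s_0 = 1.460000: f = -3.065264, f' = 11.204800 → s_1 = 1.460000 - (-3.065264)/(11.204800) = 1.733567
s_1 = 1.733567: f = 0.348268, f' = 13.825764 → s_2 = 1.733567 - (0.348268)/(13.825764) = 1.708377

1.70838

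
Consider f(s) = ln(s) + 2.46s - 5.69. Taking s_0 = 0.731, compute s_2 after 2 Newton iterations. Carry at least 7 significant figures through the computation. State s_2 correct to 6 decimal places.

f'(s) = 1/s + 2.46
s_0 = 0.731000: f = -4.205082, f' = 3.827989 → s_1 = 0.731000 - (-4.205082)/(3.827989) = 1.829509
s_1 = 1.829509: f = -0.585359, f' = 3.006595 → s_2 = 1.829509 - (-0.585359)/(3.006595) = 2.024201

2.024201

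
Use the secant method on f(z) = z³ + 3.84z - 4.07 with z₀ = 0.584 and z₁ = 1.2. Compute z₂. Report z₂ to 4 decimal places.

0.8416

f(z_0) = -1.628263, f(z_1) = 2.266000
z_2 = 1.200000 - (2.266000)·(1.200000 - 0.584000)/(2.266000 - (-1.628263)) = 0.841561; f(z_2) = -0.242392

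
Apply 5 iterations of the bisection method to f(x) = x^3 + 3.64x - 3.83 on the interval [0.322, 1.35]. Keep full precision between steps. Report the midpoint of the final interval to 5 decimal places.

0.88419

f(0.322000) = -2.624534, f(1.350000) = 3.544375 (opposite signs)
step 1: m = 0.836000, f(m) = -0.202683 < 0 → root in [0.836000, 1.350000]
step 2: m = 1.093000, f(m) = 1.454271 > 0 → root in [0.836000, 1.093000]
step 3: m = 0.964500, f(m) = 0.578016 > 0 → root in [0.836000, 0.964500]
step 4: m = 0.900250, f(m) = 0.176518 > 0 → root in [0.836000, 0.900250]
step 5: m = 0.868125, f(m) = -0.015770 < 0 → root in [0.868125, 0.900250]
Midpoint of [0.868125, 0.900250] = 0.884188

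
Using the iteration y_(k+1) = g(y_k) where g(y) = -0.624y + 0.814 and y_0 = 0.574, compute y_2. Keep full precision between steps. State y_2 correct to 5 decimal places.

0.52957

y_1 = g(0.574000) = 0.455824
y_2 = g(0.455824) = 0.529566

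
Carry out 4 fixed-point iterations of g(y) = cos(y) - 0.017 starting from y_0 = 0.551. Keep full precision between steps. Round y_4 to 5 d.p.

y_1 = g(0.551000) = 0.835001
y_2 = g(0.835001) = 0.654177
y_3 = g(0.654177) = 0.776549
y_4 = g(0.776549) = 0.696336

0.69634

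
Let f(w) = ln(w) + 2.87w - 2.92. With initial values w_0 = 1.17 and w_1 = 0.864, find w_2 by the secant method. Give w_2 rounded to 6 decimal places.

Secant update: w_(k+1) = w_k − f(w_k)·(w_k − w_(k-1))/(f(w_k) − f(w_(k-1))).
f(w_0) = 0.594904, f(w_1) = -0.586503
w_2 = 0.864000 - (-0.586503)·(0.864000 - 1.170000)/(-0.586503 - (0.594904)) = 1.015912; f(w_2) = 0.011454

1.015912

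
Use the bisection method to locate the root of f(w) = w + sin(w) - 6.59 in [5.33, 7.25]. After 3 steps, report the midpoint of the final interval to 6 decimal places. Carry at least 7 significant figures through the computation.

f(5.330000) = -2.075264, f(7.250000) = 1.483081 (opposite signs)
step 1: m = 6.290000, f(m) = -0.293185 < 0 → root in [6.290000, 7.250000]
step 2: m = 6.770000, f(m) = 0.647813 > 0 → root in [6.290000, 6.770000]
step 3: m = 6.530000, f(m) = 0.184316 > 0 → root in [6.290000, 6.530000]
Midpoint of [6.290000, 6.530000] = 6.410000

6.410000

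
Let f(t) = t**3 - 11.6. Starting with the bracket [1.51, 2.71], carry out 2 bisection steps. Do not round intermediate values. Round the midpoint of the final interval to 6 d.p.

2.260000

f(1.510000) = -8.157049, f(2.710000) = 8.302511 (opposite signs)
step 1: m = 2.110000, f(m) = -2.206069 < 0 → root in [2.110000, 2.710000]
step 2: m = 2.410000, f(m) = 2.397521 > 0 → root in [2.110000, 2.410000]
Midpoint of [2.110000, 2.410000] = 2.260000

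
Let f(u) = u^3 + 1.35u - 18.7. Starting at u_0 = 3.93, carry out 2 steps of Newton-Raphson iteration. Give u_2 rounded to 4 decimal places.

f'(u) = 3u^2 + 1.35
u_0 = 3.930000: f = 47.303957, f' = 47.684700 → u_1 = 3.930000 - (47.303957)/(47.684700) = 2.937985
u_1 = 2.937985: f = 10.626238, f' = 27.245260 → u_2 = 2.937985 - (10.626238)/(27.245260) = 2.547963

2.5480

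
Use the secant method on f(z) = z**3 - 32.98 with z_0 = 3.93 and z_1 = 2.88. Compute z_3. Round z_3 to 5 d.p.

f(z_0) = 27.718457, f(z_1) = -9.092128
z_2 = 2.880000 - (-9.092128)·(2.880000 - 3.930000)/(-9.092128 - (27.718457)) = 3.139348; f(z_2) = -2.040151
z_3 = 3.139348 - (-2.040151)·(3.139348 - 2.880000)/(-2.040151 - (-9.092128)) = 3.214377; f(z_3) = 0.231658

3.21438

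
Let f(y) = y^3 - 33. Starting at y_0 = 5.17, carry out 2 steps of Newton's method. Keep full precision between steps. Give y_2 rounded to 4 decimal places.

f'(y) = 3y^2
y_0 = 5.170000: f = 105.188413, f' = 80.186700 → y_1 = 5.170000 - (105.188413)/(80.186700) = 3.858206
y_1 = 3.858206: f = 24.432314, f' = 44.657266 → y_2 = 3.858206 - (24.432314)/(44.657266) = 3.311099

3.3111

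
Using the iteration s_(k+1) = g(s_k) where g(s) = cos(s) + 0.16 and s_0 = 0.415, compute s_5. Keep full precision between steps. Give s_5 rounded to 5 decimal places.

s_1 = g(0.415000) = 1.075116
s_2 = g(1.075116) = 0.635630
s_3 = g(0.635630) = 0.964698
s_4 = g(0.964698) = 0.729665
s_5 = g(0.729665) = 0.905398

0.90540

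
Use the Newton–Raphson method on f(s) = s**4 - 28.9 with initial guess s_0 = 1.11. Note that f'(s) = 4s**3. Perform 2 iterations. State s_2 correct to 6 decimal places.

s_0 = 1.110000: f = -27.381930, f' = 5.470524 → s_1 = 1.110000 - (-27.381930)/(5.470524) = 6.115358
s_1 = 6.115358: f = 1369.680498, f' = 914.798813 → s_2 = 6.115358 - (1369.680498)/(914.798813) = 4.618110

4.618110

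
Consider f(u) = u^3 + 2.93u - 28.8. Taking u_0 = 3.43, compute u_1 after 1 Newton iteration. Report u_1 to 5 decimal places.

f'(u) = 3u^2 + 2.93
u_0 = 3.430000: f = 21.603507, f' = 38.224700 → u_1 = 3.430000 - (21.603507)/(38.224700) = 2.864829

2.86483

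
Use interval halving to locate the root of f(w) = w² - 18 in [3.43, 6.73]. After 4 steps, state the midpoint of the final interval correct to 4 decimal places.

4.1519

f(3.430000) = -6.235100, f(6.730000) = 27.292900 (opposite signs)
step 1: m = 5.080000, f(m) = 7.806400 > 0 → root in [3.430000, 5.080000]
step 2: m = 4.255000, f(m) = 0.105025 > 0 → root in [3.430000, 4.255000]
step 3: m = 3.842500, f(m) = -3.235194 < 0 → root in [3.842500, 4.255000]
step 4: m = 4.048750, f(m) = -1.607623 < 0 → root in [4.048750, 4.255000]
Midpoint of [4.048750, 4.255000] = 4.151875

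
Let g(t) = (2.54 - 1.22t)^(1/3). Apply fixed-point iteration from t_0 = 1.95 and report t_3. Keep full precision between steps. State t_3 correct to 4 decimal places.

t_1 = g(1.950000) = 0.544012
t_2 = g(0.544012) = 1.233392
t_3 = g(1.233392) = 1.011618

1.0116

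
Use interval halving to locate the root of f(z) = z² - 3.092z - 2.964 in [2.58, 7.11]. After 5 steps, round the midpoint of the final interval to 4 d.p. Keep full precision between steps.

3.9248

f(2.580000) = -4.284960, f(7.110000) = 25.603980 (opposite signs)
step 1: m = 4.845000, f(m) = 5.529285 > 0 → root in [2.580000, 4.845000]
step 2: m = 3.712500, f(m) = -0.660394 < 0 → root in [3.712500, 4.845000]
step 3: m = 4.278750, f(m) = 2.113807 > 0 → root in [3.712500, 4.278750]
step 4: m = 3.995625, f(m) = 0.646547 > 0 → root in [3.712500, 3.995625]
step 5: m = 3.854063, f(m) = -0.026963 < 0 → root in [3.854063, 3.995625]
Midpoint of [3.854063, 3.995625] = 3.924844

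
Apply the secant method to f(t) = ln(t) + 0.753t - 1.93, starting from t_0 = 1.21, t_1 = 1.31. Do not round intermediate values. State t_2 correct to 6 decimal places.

f(t_0) = -0.828250, f(t_1) = -0.673543
t_2 = 1.310000 - (-0.673543)·(1.310000 - 1.210000)/(-0.673543 - (-0.828250)) = 1.745367; f(t_2) = -0.058773

1.745367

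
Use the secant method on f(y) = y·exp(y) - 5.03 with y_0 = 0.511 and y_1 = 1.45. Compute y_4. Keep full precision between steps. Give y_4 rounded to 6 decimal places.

Secant update: y_(k+1) = y_k − f(y_k)·(y_k − y_(k-1))/(f(y_k) − f(y_(k-1))).
f(y_0) = -4.178185, f(y_1) = 1.151516
y_2 = 1.450000 - (1.151516)·(1.450000 - 0.511000)/(1.151516 - (-4.178185)) = 1.247123; f(y_2) = -0.689618
y_3 = 1.247123 - (-0.689618)·(1.247123 - 1.450000)/(-0.689618 - (1.151516)) = 1.323113; f(y_3) = -0.061588
y_4 = 1.323113 - (-0.061588)·(1.323113 - 1.247123)/(-0.061588 - (-0.689618)) = 1.330565; f(y_4) = 0.003767

1.330565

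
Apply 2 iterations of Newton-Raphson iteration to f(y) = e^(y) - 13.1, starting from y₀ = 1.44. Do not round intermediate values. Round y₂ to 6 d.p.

2.922404

Newton update: y ← y − f(y)/f'(y).
f'(y) = e^(y)
y_0 = 1.440000: f = -8.879304, f' = 4.220696 → y_1 = 1.440000 - (-8.879304)/(4.220696) = 3.543754
y_1 = 3.543754: f = 21.496539, f' = 34.596539 → y_2 = 3.543754 - (21.496539)/(34.596539) = 2.922404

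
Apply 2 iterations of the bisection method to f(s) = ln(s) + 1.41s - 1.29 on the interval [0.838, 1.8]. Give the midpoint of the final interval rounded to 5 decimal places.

0.95825

f(0.838000) = -0.285157, f(1.800000) = 1.835787 (opposite signs)
step 1: m = 1.319000, f(m) = 0.846664 > 0 → root in [0.838000, 1.319000]
step 2: m = 1.078500, f(m) = 0.306256 > 0 → root in [0.838000, 1.078500]
Midpoint of [0.838000, 1.078500] = 0.958250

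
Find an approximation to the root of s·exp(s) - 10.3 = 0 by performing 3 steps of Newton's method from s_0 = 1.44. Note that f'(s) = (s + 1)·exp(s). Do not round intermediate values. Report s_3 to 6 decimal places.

s_0 = 1.440000: f = -4.222198, f' = 10.298498 → s_1 = 1.440000 - (-4.222198)/(10.298498) = 1.849982
s_1 = 1.849982: f = 1.465339, f' = 18.125043 → s_2 = 1.849982 - (1.465339)/(18.125043) = 1.769136
s_2 = 1.769136: f = 0.077366, f' = 16.243148 → s_3 = 1.769136 - (0.077366)/(16.243148) = 1.764373

1.764373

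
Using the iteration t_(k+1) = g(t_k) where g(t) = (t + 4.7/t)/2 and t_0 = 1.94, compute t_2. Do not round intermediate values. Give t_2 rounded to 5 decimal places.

t_1 = g(1.940000) = 2.181340
t_2 = g(2.181340) = 2.167989

2.16799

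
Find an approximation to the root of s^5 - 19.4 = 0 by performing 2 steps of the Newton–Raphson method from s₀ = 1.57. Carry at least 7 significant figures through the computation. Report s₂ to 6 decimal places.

f'(s) = 5s⁴
s_0 = 1.570000: f = -9.861101, f' = 30.378660 → s_1 = 1.570000 - (-9.861101)/(30.378660) = 1.894606
s_1 = 1.894606: f = 5.011516, f' = 64.423720 → s_2 = 1.894606 - (5.011516)/(64.423720) = 1.816816

1.816816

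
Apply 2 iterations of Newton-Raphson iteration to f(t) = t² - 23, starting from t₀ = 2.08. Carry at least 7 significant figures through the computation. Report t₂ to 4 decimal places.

5.0351

Newton update: t ← t − f(t)/f'(t).
f'(t) = 2t
t_0 = 2.080000: f = -18.673600, f' = 4.160000 → t_1 = 2.080000 - (-18.673600)/(4.160000) = 6.568846
t_1 = 6.568846: f = 20.149740, f' = 13.137692 → t_2 = 6.568846 - (20.149740)/(13.137692) = 5.035111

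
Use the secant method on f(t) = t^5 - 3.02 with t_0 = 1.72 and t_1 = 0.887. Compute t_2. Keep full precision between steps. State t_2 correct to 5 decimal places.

Secant update: t_(k+1) = t_k − f(t_k)·(t_k − t_(k-1))/(f(t_k) − f(t_(k-1))).
f(t_0) = 12.033665, f(t_1) = -2.470942
t_2 = 0.887000 - (-2.470942)·(0.887000 - 1.720000)/(-2.470942 - (12.033665)) = 1.028906; f(t_2) = -1.866868

1.02891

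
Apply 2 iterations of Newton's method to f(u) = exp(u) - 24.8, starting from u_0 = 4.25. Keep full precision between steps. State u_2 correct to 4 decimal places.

Newton update: u ← u − f(u)/f'(u).
f'(u) = exp(u)
u_0 = 4.250000: f = 45.305412, f' = 70.105412 → u_1 = 4.250000 - (45.305412)/(70.105412) = 3.603753
u_1 = 3.603753: f = 11.935846, f' = 36.735846 → u_2 = 3.603753 - (11.935846)/(36.735846) = 3.278843

3.2788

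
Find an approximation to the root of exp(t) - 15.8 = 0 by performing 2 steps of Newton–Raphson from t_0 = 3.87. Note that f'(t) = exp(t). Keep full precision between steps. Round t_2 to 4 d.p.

Newton update: t ← t − f(t)/f'(t).
t_0 = 3.870000: f = 32.142386, f' = 47.942386 → t_1 = 3.870000 - (32.142386)/(47.942386) = 3.199562
t_1 = 3.199562: f = 8.721793, f' = 24.521793 → t_2 = 3.199562 - (8.721793)/(24.521793) = 2.843887

2.8439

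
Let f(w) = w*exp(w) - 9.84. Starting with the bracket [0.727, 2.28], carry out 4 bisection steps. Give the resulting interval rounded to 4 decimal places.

f(0.727000) = -8.335935, f(2.280000) = 12.450831 (opposite signs)
step 1: m = 1.503500, f(m) = -3.078155 < 0 → root in [1.503500, 2.280000]
step 2: m = 1.891750, f(m) = 2.704124 > 0 → root in [1.503500, 1.891750]
step 3: m = 1.697625, f(m) = -0.569334 < 0 → root in [1.697625, 1.891750]
step 4: m = 1.794687, f(m) = 0.959701 > 0 → root in [1.697625, 1.794687]

[1.6976, 1.7947]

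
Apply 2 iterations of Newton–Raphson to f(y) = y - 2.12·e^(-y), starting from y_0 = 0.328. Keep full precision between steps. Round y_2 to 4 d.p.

f'(y) = 1 + 2.12·e^(-y)
y_0 = 0.328000: f = -1.199170, f' = 2.527170 → y_1 = 0.328000 - (-1.199170)/(2.527170) = 0.802511
y_1 = 0.802511: f = -0.147678, f' = 1.950189 → y_2 = 0.802511 - (-0.147678)/(1.950189) = 0.878236

0.8782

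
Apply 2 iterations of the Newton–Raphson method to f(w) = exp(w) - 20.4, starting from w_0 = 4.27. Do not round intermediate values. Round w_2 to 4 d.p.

3.1382

f'(w) = exp(w)
w_0 = 4.270000: f = 51.121636, f' = 71.521636 → w_1 = 4.270000 - (51.121636)/(71.521636) = 3.555228
w_1 = 3.555228: f = 14.595811, f' = 34.995811 → w_2 = 3.555228 - (14.595811)/(34.995811) = 3.138155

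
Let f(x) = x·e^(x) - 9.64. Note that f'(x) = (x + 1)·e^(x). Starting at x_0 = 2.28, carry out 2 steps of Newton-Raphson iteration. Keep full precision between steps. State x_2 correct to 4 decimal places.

1.7390

Newton update: x ← x − f(x)/f'(x).
x_0 = 2.280000: f = 12.650831, f' = 32.067512 → x_1 = 2.280000 - (12.650831)/(32.067512) = 1.885494
x_1 = 1.885494: f = 2.784665, f' = 19.014273 → x_2 = 1.885494 - (2.784665)/(19.014273) = 1.739043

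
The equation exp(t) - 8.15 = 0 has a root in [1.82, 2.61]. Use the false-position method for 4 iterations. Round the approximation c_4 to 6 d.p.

f(1.820000) = -1.978142, f(2.610000) = 5.449051
step 1: c = 2.030407, f(c) = -0.532816 < 0 → new bracket [2.030407, 2.610000]
step 2: c = 2.082032, f(c) = -0.129248 < 0 → new bracket [2.082032, 2.610000]
step 3: c = 2.094265, f(c) = -0.030528 < 0 → new bracket [2.094265, 2.610000]
step 4: c = 2.097138, f(c) = -0.007165 < 0 → new bracket [2.097138, 2.610000]

2.097138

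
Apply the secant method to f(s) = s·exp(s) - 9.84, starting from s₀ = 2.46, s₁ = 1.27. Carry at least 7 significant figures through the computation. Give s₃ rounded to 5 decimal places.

f(s_0) = 18.953836, f(s_1) = -5.317717
s_2 = 1.270000 - (-5.317717)·(1.270000 - 2.460000)/(-5.317717 - (18.953836)) = 1.530720; f(s_2) = -2.765771
s_3 = 1.530720 - (-2.765771)·(1.530720 - 1.270000)/(-2.765771 - (-5.317717)) = 1.813286; f(s_3) = 1.276453

1.81329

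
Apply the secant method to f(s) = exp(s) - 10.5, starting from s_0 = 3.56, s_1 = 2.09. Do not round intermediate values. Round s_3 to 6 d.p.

f(s_0) = 24.663197, f(s_1) = -2.415085
s_2 = 2.090000 - (-2.415085)·(2.090000 - 3.560000)/(-2.415085 - (24.663197)) = 2.221108; f(s_2) = -1.282463
s_3 = 2.221108 - (-1.282463)·(2.221108 - 2.090000)/(-1.282463 - (-2.415085)) = 2.369561; f(s_3) = 0.192695

2.369561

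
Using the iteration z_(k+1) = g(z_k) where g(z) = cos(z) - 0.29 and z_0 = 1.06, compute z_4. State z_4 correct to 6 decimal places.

0.596504

z_1 = g(1.060000) = 0.198872
z_2 = g(0.198872) = 0.690290
z_3 = g(0.690290) = 0.481061
z_4 = g(0.481061) = 0.596504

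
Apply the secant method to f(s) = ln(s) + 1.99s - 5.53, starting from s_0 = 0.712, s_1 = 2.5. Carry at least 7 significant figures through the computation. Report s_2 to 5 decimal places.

f(s_0) = -4.452797, f(s_1) = 0.361291
s_2 = 2.500000 - (0.361291)·(2.500000 - 0.712000)/(0.361291 - (-4.452797)) = 2.365813; f(s_2) = 0.039090

2.36581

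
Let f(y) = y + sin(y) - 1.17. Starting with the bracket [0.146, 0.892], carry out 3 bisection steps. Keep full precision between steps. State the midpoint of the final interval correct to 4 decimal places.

0.5656

f(0.146000) = -0.878518, f(0.892000) = 0.500329 (opposite signs)
step 1: m = 0.519000, f(m) = -0.154988 < 0 → root in [0.519000, 0.892000]
step 2: m = 0.705500, f(m) = 0.183915 > 0 → root in [0.519000, 0.705500]
step 3: m = 0.612250, f(m) = 0.016960 > 0 → root in [0.519000, 0.612250]
Midpoint of [0.519000, 0.612250] = 0.565625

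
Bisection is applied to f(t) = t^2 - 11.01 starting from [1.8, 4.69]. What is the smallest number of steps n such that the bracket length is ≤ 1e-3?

12

Initial width b − a = 4.69 − 1.8 = 2.890000.
After n steps the width is (b−a)/2^n; need (b−a)/2^n ≤ 1e-3.
So n ≥ log₂(2.890000/1e-3) = log₂(2890.0000) ≈ 11.4969.
Hence n = 12.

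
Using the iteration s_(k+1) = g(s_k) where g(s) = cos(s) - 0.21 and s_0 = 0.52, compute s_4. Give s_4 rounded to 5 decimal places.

0.60053

s_1 = g(0.520000) = 0.657819
s_2 = g(0.657819) = 0.581327
s_3 = g(0.581327) = 0.625734
s_4 = g(0.625734) = 0.600533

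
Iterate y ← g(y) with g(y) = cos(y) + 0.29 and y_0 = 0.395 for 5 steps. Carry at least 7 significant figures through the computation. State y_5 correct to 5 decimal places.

1.02118

y_1 = g(0.395000) = 1.212997
y_2 = g(1.212997) = 0.640214
y_3 = g(0.640214) = 1.091968
y_4 = g(1.091968) = 0.750740
y_5 = g(0.750740) = 1.021184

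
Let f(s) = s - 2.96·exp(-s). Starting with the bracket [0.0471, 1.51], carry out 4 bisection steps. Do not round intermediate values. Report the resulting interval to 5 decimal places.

f(0.047100) = -2.776716, f(1.510000) = 0.856106 (opposite signs)
step 1: m = 0.778550, f(m) = -0.580301 < 0 → root in [0.778550, 1.510000]
step 2: m = 1.144275, f(m) = 0.201649 > 0 → root in [0.778550, 1.144275]
step 3: m = 0.961413, f(m) = -0.170351 < 0 → root in [0.961413, 1.144275]
step 4: m = 1.052844, f(m) = 0.019969 > 0 → root in [0.961413, 1.052844]

[0.96141, 1.05284]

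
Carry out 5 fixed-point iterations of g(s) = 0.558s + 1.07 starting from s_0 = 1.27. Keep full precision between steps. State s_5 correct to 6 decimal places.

s_1 = g(1.270000) = 1.778660
s_2 = g(1.778660) = 2.062492
s_3 = g(2.062492) = 2.220871
s_4 = g(2.220871) = 2.309246
s_5 = g(2.309246) = 2.358559

2.358559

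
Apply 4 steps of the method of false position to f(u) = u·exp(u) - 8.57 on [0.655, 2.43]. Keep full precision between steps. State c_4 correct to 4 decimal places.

False-position update: c = (a·f(b) − b·f(a))/(f(b) − f(a)); replace the endpoint whose sign matches f(c).
f(0.655000) = -7.309032, f(2.430000) = 19.032083
step 1: c = 1.147520, f(c) = -4.954886 < 0 → new bracket [1.147520, 2.430000]
step 2: c = 1.412437, f(c) = -2.770609 < 0 → new bracket [1.412437, 2.430000]
step 3: c = 1.541745, f(c) = -1.365832 < 0 → new bracket [1.541745, 2.430000]
step 4: c = 1.601222, f(c) = -0.629399 < 0 → new bracket [1.601222, 2.430000]

1.6012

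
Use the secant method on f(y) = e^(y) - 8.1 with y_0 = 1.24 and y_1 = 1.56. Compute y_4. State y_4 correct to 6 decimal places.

f(y_0) = -4.644387, f(y_1) = -3.341179
y_2 = 1.560000 - (-3.341179)·(1.560000 - 1.240000)/(-3.341179 - (-4.644387)) = 2.380420; f(y_2) = 2.709438
y_3 = 2.380420 - (2.709438)·(2.380420 - 1.560000)/(2.709438 - (-3.341179)) = 2.013040; f(y_3) = -0.613963
y_4 = 2.013040 - (-0.613963)·(2.013040 - 2.380420)/(-0.613963 - (2.709438)) = 2.080909; f(y_4) = -0.088251

2.080909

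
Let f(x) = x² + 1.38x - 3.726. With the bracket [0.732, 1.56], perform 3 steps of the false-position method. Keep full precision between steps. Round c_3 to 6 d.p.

False-position update: c = (a·f(b) − b·f(a))/(f(b) − f(a)); replace the endpoint whose sign matches f(c).
f(0.732000) = -2.180016, f(1.560000) = 0.860400
step 1: c = 1.325686, f(c) = -0.139109 < 0 → new bracket [1.325686, 1.560000]
step 2: c = 1.358297, f(c) = -0.006578 < 0 → new bracket [1.358297, 1.560000]
step 3: c = 1.359828, f(c) = -0.000306 < 0 → new bracket [1.359828, 1.560000]

1.359828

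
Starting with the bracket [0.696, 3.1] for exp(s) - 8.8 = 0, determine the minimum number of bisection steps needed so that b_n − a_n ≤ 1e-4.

Initial width b − a = 3.1 − 0.696 = 2.404000.
After n steps the width is (b−a)/2^n; need (b−a)/2^n ≤ 1e-4.
So n ≥ log₂(2.404000/1e-4) = log₂(24040.0000) ≈ 14.5531.
Hence n = 15.

15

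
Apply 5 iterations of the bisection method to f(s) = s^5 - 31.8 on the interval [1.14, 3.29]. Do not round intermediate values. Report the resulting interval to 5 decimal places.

f(1.140000) = -29.874585, f(3.290000) = 353.660153 (opposite signs)
step 1: m = 2.215000, f(m) = 21.517362 > 0 → root in [1.140000, 2.215000]
step 2: m = 1.677500, f(m) = -18.516496 < 0 → root in [1.677500, 2.215000]
step 3: m = 1.946250, f(m) = -3.875003 < 0 → root in [1.946250, 2.215000]
step 4: m = 2.080625, f(m) = 7.191421 > 0 → root in [1.946250, 2.080625]
step 5: m = 2.013437, f(m) = 1.289543 > 0 → root in [1.946250, 2.013437]

[1.94625, 2.01344]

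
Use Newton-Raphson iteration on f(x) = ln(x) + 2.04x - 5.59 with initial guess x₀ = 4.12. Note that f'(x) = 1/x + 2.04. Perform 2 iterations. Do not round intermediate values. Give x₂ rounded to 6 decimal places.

x_0 = 4.120000: f = 4.230653, f' = 2.282718 → x_1 = 4.120000 - (4.230653)/(2.282718) = 2.266660
x_1 = 2.266660: f = -0.147706, f' = 2.481178 → x_2 = 2.266660 - (-0.147706)/(2.481178) = 2.326191

2.326191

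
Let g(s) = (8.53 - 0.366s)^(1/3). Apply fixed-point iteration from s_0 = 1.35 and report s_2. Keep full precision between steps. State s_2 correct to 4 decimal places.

1.9829

s_1 = g(1.350000) = 2.002987
s_2 = g(2.002987) = 1.982930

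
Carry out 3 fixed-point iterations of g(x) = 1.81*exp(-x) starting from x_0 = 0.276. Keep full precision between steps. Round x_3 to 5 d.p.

1.14451

x_1 = g(0.276000) = 1.373451
x_2 = g(1.373451) = 0.458349
x_3 = g(0.458349) = 1.144512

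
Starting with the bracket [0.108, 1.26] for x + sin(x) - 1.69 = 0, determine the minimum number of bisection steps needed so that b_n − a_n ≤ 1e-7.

24

Initial width b − a = 1.26 − 0.108 = 1.152000.
After n steps the width is (b−a)/2^n; need (b−a)/2^n ≤ 1e-7.
So n ≥ log₂(1.152000/1e-7) = log₂(11520000.0000) ≈ 23.4576.
Hence n = 24.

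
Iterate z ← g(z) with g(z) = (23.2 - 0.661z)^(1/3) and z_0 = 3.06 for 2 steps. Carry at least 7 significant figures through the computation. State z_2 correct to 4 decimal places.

2.7751

z_1 = g(3.060000) = 2.766669
z_2 = g(2.766669) = 2.775086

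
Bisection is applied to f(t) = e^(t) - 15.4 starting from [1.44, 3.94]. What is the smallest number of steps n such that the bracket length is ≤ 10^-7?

Initial width b − a = 3.94 − 1.44 = 2.500000.
After n steps the width is (b−a)/2^n; need (b−a)/2^n ≤ 10^-7.
So n ≥ log₂(2.500000/10^-7) = log₂(25000000.0000) ≈ 24.5754.
Hence n = 25.

25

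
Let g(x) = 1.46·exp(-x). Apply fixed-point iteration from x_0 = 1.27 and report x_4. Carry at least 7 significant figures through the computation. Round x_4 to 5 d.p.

x_1 = g(1.270000) = 0.410014
x_2 = g(0.410014) = 0.968916
x_3 = g(0.968916) = 0.554062
x_4 = g(0.554062) = 0.838932

0.83893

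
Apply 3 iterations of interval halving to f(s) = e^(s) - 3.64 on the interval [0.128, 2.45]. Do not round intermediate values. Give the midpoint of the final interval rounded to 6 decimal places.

1.434125

f(0.128000) = -2.503447, f(2.450000) = 7.948347 (opposite signs)
step 1: m = 1.289000, f(m) = -0.010844 < 0 → root in [1.289000, 2.450000]
step 2: m = 1.869500, f(m) = 2.845053 > 0 → root in [1.289000, 1.869500]
step 3: m = 1.579250, f(m) = 1.211316 > 0 → root in [1.289000, 1.579250]
Midpoint of [1.289000, 1.579250] = 1.434125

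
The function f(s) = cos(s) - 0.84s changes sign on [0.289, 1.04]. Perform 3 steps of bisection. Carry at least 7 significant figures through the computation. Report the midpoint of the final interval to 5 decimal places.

0.80531

f(0.289000) = 0.715769, f(1.040000) = -0.367380 (opposite signs)
step 1: m = 0.664500, f(m) = 0.229045 > 0 → root in [0.664500, 1.040000]
step 2: m = 0.852250, f(m) = -0.057599 < 0 → root in [0.664500, 0.852250]
step 3: m = 0.758375, f(m) = 0.088920 > 0 → root in [0.758375, 0.852250]
Midpoint of [0.758375, 0.852250] = 0.805312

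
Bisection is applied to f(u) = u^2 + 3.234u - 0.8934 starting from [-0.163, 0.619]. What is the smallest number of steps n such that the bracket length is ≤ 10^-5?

17

Initial width b − a = 0.619 − -0.163 = 0.782000.
After n steps the width is (b−a)/2^n; need (b−a)/2^n ≤ 10^-5.
So n ≥ log₂(0.782000/10^-5) = log₂(78200.0000) ≈ 16.2549.
Hence n = 17.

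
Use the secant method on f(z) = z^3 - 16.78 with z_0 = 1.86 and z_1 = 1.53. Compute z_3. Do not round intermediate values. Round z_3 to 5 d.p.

Secant update: z_(k+1) = z_k − f(z_k)·(z_k − z_(k-1))/(f(z_k) − f(z_(k-1))).
f(z_0) = -10.345144, f(z_1) = -13.198423
z_2 = 1.530000 - (-13.198423)·(1.530000 - 1.860000)/(-13.198423 - (-10.345144)) = 3.056482; f(z_2) = 11.773912
z_3 = 3.056482 - (11.773912)·(3.056482 - 1.530000)/(11.773912 - (-13.198423)) = 2.336779; f(z_3) = -4.019932

2.33678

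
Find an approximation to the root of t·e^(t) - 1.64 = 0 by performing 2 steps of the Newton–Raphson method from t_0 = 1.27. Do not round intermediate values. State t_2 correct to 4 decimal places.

Newton update: t ← t − f(t)/f'(t).
f'(t) = (t + 1)·e^(t)
t_0 = 1.270000: f = 2.882283, f' = 8.083135 → t_1 = 1.270000 - (2.882283)/(8.083135) = 0.913420
t_1 = 0.913420: f = 0.637005, f' = 4.769839 → t_2 = 0.913420 - (0.637005)/(4.769839) = 0.779872

0.7799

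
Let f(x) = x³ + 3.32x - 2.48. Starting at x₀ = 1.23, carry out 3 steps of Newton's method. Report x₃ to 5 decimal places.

f'(x) = 3x² + 3.32
x_0 = 1.230000: f = 3.464467, f' = 7.858700 → x_1 = 1.230000 - (3.464467)/(7.858700) = 0.789155
x_1 = 0.789155: f = 0.631454, f' = 5.188298 → x_2 = 0.789155 - (0.631454)/(5.188298) = 0.667448
x_2 = 0.667448: f = 0.033266, f' = 4.656460 → x_3 = 0.667448 - (0.033266)/(4.656460) = 0.660304

0.66030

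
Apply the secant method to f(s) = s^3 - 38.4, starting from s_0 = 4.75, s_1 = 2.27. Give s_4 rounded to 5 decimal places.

f(s_0) = 68.771875, f(s_1) = -26.702917
s_2 = 2.270000 - (-26.702917)·(2.270000 - 4.750000)/(-26.702917 - (68.771875)) = 2.963620; f(s_2) = -12.370394
s_3 = 2.963620 - (-12.370394)·(2.963620 - 2.270000)/(-12.370394 - (-26.702917)) = 3.562283; f(s_3) = 6.804884
s_4 = 3.562283 - (6.804884)·(3.562283 - 2.963620)/(6.804884 - (-12.370394)) = 3.349831; f(s_4) = -0.810318

3.34983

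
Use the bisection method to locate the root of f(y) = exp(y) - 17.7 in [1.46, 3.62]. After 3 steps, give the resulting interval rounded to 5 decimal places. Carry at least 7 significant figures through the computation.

[2.81000, 3.08000]

f(1.460000) = -13.394040, f(3.620000) = 19.637568 (opposite signs)
step 1: m = 2.540000, f(m) = -5.020329 < 0 → root in [2.540000, 3.620000]
step 2: m = 3.080000, f(m) = 4.058402 > 0 → root in [2.540000, 3.080000]
step 3: m = 2.810000, f(m) = -1.090082 < 0 → root in [2.810000, 3.080000]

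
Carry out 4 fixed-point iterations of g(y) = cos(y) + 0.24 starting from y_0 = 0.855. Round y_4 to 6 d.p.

y_1 = g(0.855000) = 0.896219
y_2 = g(0.896219) = 0.864568
y_3 = g(0.864568) = 0.888969
y_4 = g(0.888969) = 0.870213

0.870213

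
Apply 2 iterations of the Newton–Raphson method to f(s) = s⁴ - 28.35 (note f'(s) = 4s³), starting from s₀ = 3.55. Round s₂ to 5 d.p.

2.43142

s_0 = 3.550000: f = 130.473006, f' = 178.955500 → s_1 = 3.550000 - (130.473006)/(178.955500) = 2.820919
s_1 = 2.820919: f = 34.973168, f' = 89.790826 → s_2 = 2.820919 - (34.973168)/(89.790826) = 2.431423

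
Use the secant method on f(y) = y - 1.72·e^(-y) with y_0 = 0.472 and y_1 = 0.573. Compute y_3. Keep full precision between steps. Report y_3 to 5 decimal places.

0.78400

f(y_0) = -0.600856, f(y_1) = -0.396790
y_2 = 0.573000 - (-0.396790)·(0.573000 - 0.472000)/(-0.396790 - (-0.600856)) = 0.769386; f(y_2) = -0.027485
y_3 = 0.769386 - (-0.027485)·(0.769386 - 0.573000)/(-0.027485 - (-0.396790)) = 0.784002; f(y_3) = -0.001307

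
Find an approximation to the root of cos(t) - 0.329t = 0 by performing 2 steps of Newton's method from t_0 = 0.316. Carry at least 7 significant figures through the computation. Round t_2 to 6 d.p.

f'(t) = -sin(t) - 0.329
t_0 = 0.316000: f = 0.846522, f' = -0.639767 → t_1 = 0.316000 - (0.846522)/(-0.639767) = 1.639172
t_1 = 1.639172: f = -0.607610, f' = -1.326663 → t_2 = 1.639172 - (-0.607610)/(-1.326663) = 1.181173

1.181173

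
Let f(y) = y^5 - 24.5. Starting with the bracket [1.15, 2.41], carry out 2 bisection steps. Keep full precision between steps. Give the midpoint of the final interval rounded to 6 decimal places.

1.937500

f(1.150000) = -22.488643, f(2.410000) = 56.799002 (opposite signs)
step 1: m = 1.780000, f(m) = -6.631010 < 0 → root in [1.780000, 2.410000]
step 2: m = 2.095000, f(m) = 15.857117 > 0 → root in [1.780000, 2.095000]
Midpoint of [1.780000, 2.095000] = 1.937500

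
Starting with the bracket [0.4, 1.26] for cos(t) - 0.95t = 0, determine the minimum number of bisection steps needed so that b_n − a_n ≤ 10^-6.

20

Initial width b − a = 1.26 − 0.4 = 0.860000.
After n steps the width is (b−a)/2^n; need (b−a)/2^n ≤ 10^-6.
So n ≥ log₂(0.860000/10^-6) = log₂(860000.0000) ≈ 19.7140.
Hence n = 20.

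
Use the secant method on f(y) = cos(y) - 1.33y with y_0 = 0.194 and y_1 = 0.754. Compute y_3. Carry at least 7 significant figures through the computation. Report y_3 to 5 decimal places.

0.61398

Secant update: y_(k+1) = y_k − f(y_k)·(y_k − y_(k-1))/(f(y_k) − f(y_(k-1))).
f(y_0) = 0.723221, f(y_1) = -0.273864
y_2 = 0.754000 - (-0.273864)·(0.754000 - 0.194000)/(-0.273864 - (0.723221)) = 0.600188; f(y_2) = 0.026979
y_3 = 0.600188 - (0.026979)·(0.600188 - 0.754000)/(0.026979 - (-0.273864)) = 0.613982; f(y_3) = 0.000765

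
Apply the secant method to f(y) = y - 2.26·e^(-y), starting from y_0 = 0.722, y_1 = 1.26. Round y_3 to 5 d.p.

0.90861

f(y_0) = -0.375862, f(y_1) = 0.618942
y_2 = 1.260000 - (0.618942)·(1.260000 - 0.722000)/(0.618942 - (-0.375862)) = 0.925270; f(y_2) = 0.029351
y_3 = 0.925270 - (0.029351)·(0.925270 - 1.260000)/(0.029351 - (0.618942)) = 0.908607; f(y_3) = -0.002367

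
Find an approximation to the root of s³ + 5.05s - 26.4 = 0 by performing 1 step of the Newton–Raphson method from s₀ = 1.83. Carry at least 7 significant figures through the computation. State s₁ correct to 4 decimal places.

2.5606

f'(s) = 3s² + 5.05
s_0 = 1.830000: f = -11.030013, f' = 15.096700 → s_1 = 1.830000 - (-11.030013)/(15.096700) = 2.560624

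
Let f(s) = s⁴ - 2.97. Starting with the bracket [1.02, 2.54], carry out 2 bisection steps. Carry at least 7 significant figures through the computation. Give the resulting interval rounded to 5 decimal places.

[1.02000, 1.40000]

f(1.020000) = -1.887568, f(2.540000) = 38.653143 (opposite signs)
step 1: m = 1.780000, f(m) = 7.068759 > 0 → root in [1.020000, 1.780000]
step 2: m = 1.400000, f(m) = 0.871600 > 0 → root in [1.020000, 1.400000]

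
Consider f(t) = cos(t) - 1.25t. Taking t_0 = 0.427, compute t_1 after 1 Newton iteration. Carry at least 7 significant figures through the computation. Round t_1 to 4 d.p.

Newton update: t ← t − f(t)/f'(t).
f'(t) = -sin(t) - 1.25
t_0 = 0.427000: f = 0.376462, f' = -1.664142 → t_1 = 0.427000 - (0.376462)/(-1.664142) = 0.653220

0.6532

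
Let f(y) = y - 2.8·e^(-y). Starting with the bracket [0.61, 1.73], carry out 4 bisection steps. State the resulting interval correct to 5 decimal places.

[0.96000, 1.03000]

f(0.610000) = -0.911382, f(1.730000) = 1.233604 (opposite signs)
step 1: m = 1.170000, f(m) = 0.300973 > 0 → root in [0.610000, 1.170000]
step 2: m = 0.890000, f(m) = -0.259836 < 0 → root in [0.890000, 1.170000]
step 3: m = 1.030000, f(m) = 0.030381 > 0 → root in [0.890000, 1.030000]
step 4: m = 0.960000, f(m) = -0.112100 < 0 → root in [0.960000, 1.030000]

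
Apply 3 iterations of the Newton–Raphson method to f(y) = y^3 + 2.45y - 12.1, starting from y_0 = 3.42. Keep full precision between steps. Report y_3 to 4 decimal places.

1.9464

Newton update: y ← y − f(y)/f'(y).
f'(y) = 3y^2 + 2.45
y_0 = 3.420000: f = 36.280688, f' = 37.539200 → y_1 = 3.420000 - (36.280688)/(37.539200) = 2.453525
y_1 = 2.453525: f = 8.680835, f' = 20.509359 → y_2 = 2.453525 - (8.680835)/(20.509359) = 2.030263
y_2 = 2.030263: f = 1.242825, f' = 14.815905 → y_3 = 2.030263 - (1.242825)/(14.815905) = 1.946379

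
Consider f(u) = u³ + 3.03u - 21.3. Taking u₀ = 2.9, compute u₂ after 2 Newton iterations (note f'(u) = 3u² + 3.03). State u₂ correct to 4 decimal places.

2.4117

Newton update: u ← u − f(u)/f'(u).
u_0 = 2.900000: f = 11.876000, f' = 28.260000 → u_1 = 2.900000 - (11.876000)/(28.260000) = 2.479759
u_1 = 2.479759: f = 1.462224, f' = 21.477620 → u_2 = 2.479759 - (1.462224)/(21.477620) = 2.411678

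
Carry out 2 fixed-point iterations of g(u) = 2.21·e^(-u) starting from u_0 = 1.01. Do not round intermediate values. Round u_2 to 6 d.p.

u_1 = g(1.010000) = 0.804924
u_2 = g(0.804924) = 0.988139

0.988139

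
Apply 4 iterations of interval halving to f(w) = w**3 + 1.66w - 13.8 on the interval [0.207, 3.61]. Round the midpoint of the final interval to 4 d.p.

2.2275

f(0.207000) = -13.447510, f(3.610000) = 39.238481 (opposite signs)
step 1: m = 1.908500, f(m) = -3.680423 < 0 → root in [1.908500, 3.610000]
step 2: m = 2.759250, f(m) = 11.787796 > 0 → root in [1.908500, 2.759250]
step 3: m = 2.333875, f(m) = 2.786785 > 0 → root in [1.908500, 2.333875]
step 4: m = 2.121188, f(m) = -0.734680 < 0 → root in [2.121188, 2.333875]
Midpoint of [2.121188, 2.333875] = 2.227531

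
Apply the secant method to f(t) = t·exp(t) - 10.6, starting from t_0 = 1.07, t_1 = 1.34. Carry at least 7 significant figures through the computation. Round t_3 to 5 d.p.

1.69158

Secant update: t_(k+1) = t_k − f(t_k)·(t_k − t_(k-1))/(f(t_k) − f(t_(k-1))).
f(t_0) = -7.480544, f(t_1) = -5.482482
t_2 = 1.340000 - (-5.482482)·(1.340000 - 1.070000)/(-5.482482 - (-7.480544)) = 2.080853; f(t_2) = 6.070333
t_3 = 2.080853 - (6.070333)·(2.080853 - 1.340000)/(6.070333 - (-5.482482)) = 1.691578; f(t_3) = -1.418052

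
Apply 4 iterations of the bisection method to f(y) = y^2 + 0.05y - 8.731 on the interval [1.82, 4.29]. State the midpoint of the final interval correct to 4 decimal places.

2.9778

f(1.820000) = -5.327600, f(4.290000) = 9.887600 (opposite signs)
step 1: m = 3.055000, f(m) = 0.754775 > 0 → root in [1.820000, 3.055000]
step 2: m = 2.437500, f(m) = -2.667719 < 0 → root in [2.437500, 3.055000]
step 3: m = 2.746250, f(m) = -1.051798 < 0 → root in [2.746250, 3.055000]
step 4: m = 2.900625, f(m) = -0.172343 < 0 → root in [2.900625, 3.055000]
Midpoint of [2.900625, 3.055000] = 2.977812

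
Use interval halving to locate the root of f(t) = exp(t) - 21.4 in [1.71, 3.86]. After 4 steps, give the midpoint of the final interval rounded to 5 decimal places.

f(1.710000) = -15.871039, f(3.860000) = 26.065351 (opposite signs)
step 1: m = 2.785000, f(m) = -5.200182 < 0 → root in [2.785000, 3.860000]
step 2: m = 3.322500, f(m) = 6.329588 > 0 → root in [2.785000, 3.322500]
step 3: m = 3.053750, f(m) = -0.205324 < 0 → root in [3.053750, 3.322500]
step 4: m = 3.188125, f(m) = 2.842929 > 0 → root in [3.053750, 3.188125]
Midpoint of [3.053750, 3.188125] = 3.120938

3.12094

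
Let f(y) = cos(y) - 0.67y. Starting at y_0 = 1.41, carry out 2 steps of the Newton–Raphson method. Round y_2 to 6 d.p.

Newton update: y ← y − f(y)/f'(y).
f'(y) = -sin(y) - 0.67
y_0 = 1.410000: f = -0.784596, f' = -1.657100 → y_1 = 1.410000 - (-0.784596)/(-1.657100) = 0.936525
y_1 = 0.936525: f = -0.034881, f' = -1.475504 → y_2 = 0.936525 - (-0.034881)/(-1.475504) = 0.912885

0.912885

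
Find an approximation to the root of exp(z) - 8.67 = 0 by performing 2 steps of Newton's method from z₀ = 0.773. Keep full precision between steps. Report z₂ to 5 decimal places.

2.97410

Newton update: z ← z − f(z)/f'(z).
f'(z) = exp(z)
z_0 = 0.773000: f = -6.503745, f' = 2.166255 → z_1 = 0.773000 - (-6.503745)/(2.166255) = 3.775298
z_1 = 3.775298: f = 34.940519, f' = 43.610519 → z_2 = 3.775298 - (34.940519)/(43.610519) = 2.974104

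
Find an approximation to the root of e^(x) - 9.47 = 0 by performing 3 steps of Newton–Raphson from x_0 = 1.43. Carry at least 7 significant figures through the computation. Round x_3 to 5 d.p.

f'(x) = e^(x)
x_0 = 1.430000: f = -5.291301, f' = 4.178699 → x_1 = 1.430000 - (-5.291301)/(4.178699) = 2.696255
x_1 = 2.696255: f = 5.354119, f' = 14.824119 → x_2 = 2.696255 - (5.354119)/(14.824119) = 2.335079
x_2 = 2.335079: f = 0.860279, f' = 10.330279 → x_3 = 2.335079 - (0.860279)/(10.330279) = 2.251802

2.25180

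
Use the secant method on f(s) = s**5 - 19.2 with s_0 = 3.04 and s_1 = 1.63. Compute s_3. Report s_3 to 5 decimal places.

1.83659

f(s_0) = 240.437799, f(s_1) = -7.693638
s_2 = 1.630000 - (-7.693638)·(1.630000 - 3.040000)/(-7.693638 - (240.437799)) = 1.673719; f(s_2) = -6.065529
s_3 = 1.673719 - (-6.065529)·(1.673719 - 1.630000)/(-6.065529 - (-7.693638)) = 1.836594; f(s_3) = 1.696117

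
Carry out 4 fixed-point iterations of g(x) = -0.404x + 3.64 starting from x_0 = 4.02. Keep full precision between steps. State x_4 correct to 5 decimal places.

2.63062

x_1 = g(4.020000) = 2.015920
x_2 = g(2.015920) = 2.825568
x_3 = g(2.825568) = 2.498470
x_4 = g(2.498470) = 2.630618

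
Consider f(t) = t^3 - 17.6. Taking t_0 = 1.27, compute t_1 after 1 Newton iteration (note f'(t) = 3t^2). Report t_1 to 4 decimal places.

4.4840

t_0 = 1.270000: f = -15.551617, f' = 4.838700 → t_1 = 1.270000 - (-15.551617)/(4.838700) = 4.484007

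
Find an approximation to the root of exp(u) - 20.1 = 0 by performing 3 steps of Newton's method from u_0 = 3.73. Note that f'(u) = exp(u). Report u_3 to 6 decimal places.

u_0 = 3.730000: f = 21.579108, f' = 41.679108 → u_1 = 3.730000 - (21.579108)/(41.679108) = 3.212256
u_1 = 3.212256: f = 4.735051, f' = 24.835051 → u_2 = 3.212256 - (4.735051)/(24.835051) = 3.021596
u_2 = 3.021596: f = 0.424022, f' = 20.524022 → u_3 = 3.021596 - (0.424022)/(20.524022) = 3.000936

3.000936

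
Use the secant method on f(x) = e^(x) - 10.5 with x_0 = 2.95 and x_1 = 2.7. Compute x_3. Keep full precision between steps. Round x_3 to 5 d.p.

2.36588

f(x_0) = 8.605954, f(x_1) = 4.379732
x_2 = 2.700000 - (4.379732)·(2.700000 - 2.950000)/(4.379732 - (8.605954)) = 2.440919; f(x_2) = 0.983592
x_3 = 2.440919 - (0.983592)·(2.440919 - 2.700000)/(0.983592 - (4.379732)) = 2.365884; f(x_3) = 0.153453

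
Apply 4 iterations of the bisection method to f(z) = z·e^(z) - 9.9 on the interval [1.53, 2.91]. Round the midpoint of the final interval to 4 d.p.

f(1.530000) = -2.834189, f(2.910000) = 43.518284 (opposite signs)
step 1: m = 2.220000, f(m) = 10.540275 > 0 → root in [1.530000, 2.220000]
step 2: m = 1.875000, f(m) = 2.326536 > 0 → root in [1.530000, 1.875000]
step 3: m = 1.702500, f(m) = -0.557277 < 0 → root in [1.702500, 1.875000]
step 4: m = 1.788750, f(m) = 0.800249 > 0 → root in [1.702500, 1.788750]
Midpoint of [1.702500, 1.788750] = 1.745625

1.7456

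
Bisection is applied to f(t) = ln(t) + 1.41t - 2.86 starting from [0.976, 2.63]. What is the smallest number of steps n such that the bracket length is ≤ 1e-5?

Initial width b − a = 2.63 − 0.976 = 1.654000.
After n steps the width is (b−a)/2^n; need (b−a)/2^n ≤ 1e-5.
So n ≥ log₂(1.654000/1e-5) = log₂(165400.0000) ≈ 17.3356.
Hence n = 18.

18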